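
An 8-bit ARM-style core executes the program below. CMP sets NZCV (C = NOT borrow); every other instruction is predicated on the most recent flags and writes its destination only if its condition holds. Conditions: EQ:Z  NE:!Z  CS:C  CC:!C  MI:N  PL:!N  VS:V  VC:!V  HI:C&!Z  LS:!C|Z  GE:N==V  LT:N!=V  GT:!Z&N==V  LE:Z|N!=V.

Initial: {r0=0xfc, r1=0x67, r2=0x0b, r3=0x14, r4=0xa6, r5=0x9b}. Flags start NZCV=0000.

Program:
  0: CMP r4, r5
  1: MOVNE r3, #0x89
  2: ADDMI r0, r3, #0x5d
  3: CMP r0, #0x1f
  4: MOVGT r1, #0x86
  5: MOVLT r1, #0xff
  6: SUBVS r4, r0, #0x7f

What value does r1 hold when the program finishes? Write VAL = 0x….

0: ✓ CMP  NZCV=0010
1: ✓ MOVNE  r3←0x89
2: · ADDMI
3: ✓ CMP  NZCV=1010
4: · MOVGT
5: ✓ MOVLT  r1←0xff
6: · SUBVS

VAL = 0xff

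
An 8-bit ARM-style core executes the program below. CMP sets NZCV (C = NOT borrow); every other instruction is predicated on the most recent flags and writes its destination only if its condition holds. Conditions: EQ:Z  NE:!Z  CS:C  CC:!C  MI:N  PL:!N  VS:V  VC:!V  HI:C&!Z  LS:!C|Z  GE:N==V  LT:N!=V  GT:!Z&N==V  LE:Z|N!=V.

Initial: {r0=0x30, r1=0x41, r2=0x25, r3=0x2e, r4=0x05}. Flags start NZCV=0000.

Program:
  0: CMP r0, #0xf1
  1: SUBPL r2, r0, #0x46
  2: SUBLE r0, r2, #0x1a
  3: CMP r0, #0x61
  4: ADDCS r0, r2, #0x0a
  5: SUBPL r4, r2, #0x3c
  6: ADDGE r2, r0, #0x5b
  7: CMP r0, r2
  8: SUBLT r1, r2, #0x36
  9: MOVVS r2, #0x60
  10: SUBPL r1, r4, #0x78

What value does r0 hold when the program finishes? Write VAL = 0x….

[0] flags=0000 → (cmp)
[1] flags=0000 PL?T → r2=0xea
[2] flags=0000 LE?F → skip
[3] flags=1000 → (cmp)
[4] flags=1000 CS?F → skip
[5] flags=1000 PL?F → skip
[6] flags=1000 GE?F → skip
[7] flags=0000 → (cmp)
[8] flags=0000 LT?F → skip
[9] flags=0000 VS?F → skip
[10] flags=0000 PL?T → r1=0x8d

VAL = 0x30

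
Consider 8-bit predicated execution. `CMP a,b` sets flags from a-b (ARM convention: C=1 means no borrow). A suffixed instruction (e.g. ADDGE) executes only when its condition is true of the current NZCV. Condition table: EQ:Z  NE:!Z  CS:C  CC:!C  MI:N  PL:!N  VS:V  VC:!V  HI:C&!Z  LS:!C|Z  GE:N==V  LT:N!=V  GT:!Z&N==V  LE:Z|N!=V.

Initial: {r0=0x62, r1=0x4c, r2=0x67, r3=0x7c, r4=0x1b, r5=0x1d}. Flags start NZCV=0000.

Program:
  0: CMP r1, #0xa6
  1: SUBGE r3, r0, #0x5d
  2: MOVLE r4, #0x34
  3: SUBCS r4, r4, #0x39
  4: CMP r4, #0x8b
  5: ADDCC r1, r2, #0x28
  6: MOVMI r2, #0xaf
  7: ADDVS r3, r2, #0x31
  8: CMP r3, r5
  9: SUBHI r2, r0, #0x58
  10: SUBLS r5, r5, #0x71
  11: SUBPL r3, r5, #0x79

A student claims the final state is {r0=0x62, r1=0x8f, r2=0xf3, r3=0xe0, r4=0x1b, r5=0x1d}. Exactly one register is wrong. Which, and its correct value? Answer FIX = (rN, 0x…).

0: ✓ CMP  NZCV=1001
1: ✓ SUBGE  r3←0x05
2: · MOVLE
3: · SUBCS
4: ✓ CMP  NZCV=1001
5: ✓ ADDCC  r1←0x8f
6: ✓ MOVMI  r2←0xaf
7: ✓ ADDVS  r3←0xe0
8: ✓ CMP  NZCV=1010
9: ✓ SUBHI  r2←0x0a
10: · SUBLS
11: · SUBPL

FIX = (r2, 0x0a)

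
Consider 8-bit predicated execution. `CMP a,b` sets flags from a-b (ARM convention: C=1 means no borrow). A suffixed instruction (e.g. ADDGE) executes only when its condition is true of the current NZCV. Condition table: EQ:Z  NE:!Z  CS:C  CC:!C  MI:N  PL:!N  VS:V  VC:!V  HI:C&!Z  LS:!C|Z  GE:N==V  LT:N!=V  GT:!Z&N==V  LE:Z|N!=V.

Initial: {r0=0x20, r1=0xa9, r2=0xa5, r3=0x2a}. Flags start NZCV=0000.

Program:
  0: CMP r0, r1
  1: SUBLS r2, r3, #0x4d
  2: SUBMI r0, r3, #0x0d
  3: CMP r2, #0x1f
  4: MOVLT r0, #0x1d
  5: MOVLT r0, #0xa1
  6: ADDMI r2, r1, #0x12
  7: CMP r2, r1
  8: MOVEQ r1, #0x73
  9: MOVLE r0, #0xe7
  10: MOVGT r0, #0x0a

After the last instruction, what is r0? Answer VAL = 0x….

0: ✓ CMP  NZCV=0000
1: ✓ SUBLS  r2←0xdd
2: · SUBMI
3: ✓ CMP  NZCV=1010
4: ✓ MOVLT  r0←0x1d
5: ✓ MOVLT  r0←0xa1
6: ✓ ADDMI  r2←0xbb
7: ✓ CMP  NZCV=0010
8: · MOVEQ
9: · MOVLE
10: ✓ MOVGT  r0←0x0a

VAL = 0x0a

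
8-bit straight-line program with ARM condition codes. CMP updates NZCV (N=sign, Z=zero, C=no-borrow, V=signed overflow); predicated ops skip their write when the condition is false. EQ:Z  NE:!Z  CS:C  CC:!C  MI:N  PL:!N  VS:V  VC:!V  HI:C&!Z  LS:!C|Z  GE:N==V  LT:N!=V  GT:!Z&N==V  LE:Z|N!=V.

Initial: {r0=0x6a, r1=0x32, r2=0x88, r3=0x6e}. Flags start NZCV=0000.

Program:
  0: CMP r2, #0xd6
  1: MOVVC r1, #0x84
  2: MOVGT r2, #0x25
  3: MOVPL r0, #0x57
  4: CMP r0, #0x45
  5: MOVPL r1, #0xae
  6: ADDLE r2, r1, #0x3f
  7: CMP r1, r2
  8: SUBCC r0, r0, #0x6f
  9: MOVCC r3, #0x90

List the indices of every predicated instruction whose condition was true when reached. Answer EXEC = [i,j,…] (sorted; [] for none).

0: ✓ CMP  NZCV=1000
1: ✓ MOVVC  r1←0x84
2: · MOVGT
3: · MOVPL
4: ✓ CMP  NZCV=0010
5: ✓ MOVPL  r1←0xae
6: · ADDLE
7: ✓ CMP  NZCV=0010
8: · SUBCC
9: · MOVCC

EXEC = [1,5]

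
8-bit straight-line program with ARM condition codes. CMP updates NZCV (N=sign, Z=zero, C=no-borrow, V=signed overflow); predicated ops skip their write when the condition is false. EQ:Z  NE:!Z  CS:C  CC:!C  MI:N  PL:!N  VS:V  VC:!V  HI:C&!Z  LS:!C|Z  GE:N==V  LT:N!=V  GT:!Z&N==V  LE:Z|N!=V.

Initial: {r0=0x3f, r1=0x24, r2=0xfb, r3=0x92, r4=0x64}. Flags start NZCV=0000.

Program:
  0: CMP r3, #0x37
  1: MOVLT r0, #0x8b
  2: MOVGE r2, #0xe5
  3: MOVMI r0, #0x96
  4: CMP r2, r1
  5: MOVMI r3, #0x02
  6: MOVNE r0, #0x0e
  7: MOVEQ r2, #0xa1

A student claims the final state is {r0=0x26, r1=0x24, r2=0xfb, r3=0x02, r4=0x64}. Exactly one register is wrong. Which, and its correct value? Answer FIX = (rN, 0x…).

FIX = (r0, 0x0e)

[0] flags=0011 → (cmp)
[1] flags=0011 LT?T → r0=0x8b
[2] flags=0011 GE?F → skip
[3] flags=0011 MI?F → skip
[4] flags=1010 → (cmp)
[5] flags=1010 MI?T → r3=0x02
[6] flags=1010 NE?T → r0=0x0e
[7] flags=1010 EQ?F → skip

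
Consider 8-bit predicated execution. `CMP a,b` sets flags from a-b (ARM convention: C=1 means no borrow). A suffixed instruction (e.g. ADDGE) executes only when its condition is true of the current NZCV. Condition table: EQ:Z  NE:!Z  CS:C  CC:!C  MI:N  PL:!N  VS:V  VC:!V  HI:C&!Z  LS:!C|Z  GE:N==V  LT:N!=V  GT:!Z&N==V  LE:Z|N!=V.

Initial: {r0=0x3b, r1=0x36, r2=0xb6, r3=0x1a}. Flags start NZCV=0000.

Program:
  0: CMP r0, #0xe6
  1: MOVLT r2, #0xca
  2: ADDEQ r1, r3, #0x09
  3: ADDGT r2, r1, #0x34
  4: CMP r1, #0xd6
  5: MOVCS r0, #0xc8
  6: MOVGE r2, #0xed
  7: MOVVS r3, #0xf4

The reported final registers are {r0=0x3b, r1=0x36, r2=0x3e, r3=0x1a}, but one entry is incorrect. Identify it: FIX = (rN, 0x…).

[0] flags=0000 → (cmp)
[1] flags=0000 LT?F → skip
[2] flags=0000 EQ?F → skip
[3] flags=0000 GT?T → r2=0x6a
[4] flags=0000 → (cmp)
[5] flags=0000 CS?F → skip
[6] flags=0000 GE?T → r2=0xed
[7] flags=0000 VS?F → skip

FIX = (r2, 0xed)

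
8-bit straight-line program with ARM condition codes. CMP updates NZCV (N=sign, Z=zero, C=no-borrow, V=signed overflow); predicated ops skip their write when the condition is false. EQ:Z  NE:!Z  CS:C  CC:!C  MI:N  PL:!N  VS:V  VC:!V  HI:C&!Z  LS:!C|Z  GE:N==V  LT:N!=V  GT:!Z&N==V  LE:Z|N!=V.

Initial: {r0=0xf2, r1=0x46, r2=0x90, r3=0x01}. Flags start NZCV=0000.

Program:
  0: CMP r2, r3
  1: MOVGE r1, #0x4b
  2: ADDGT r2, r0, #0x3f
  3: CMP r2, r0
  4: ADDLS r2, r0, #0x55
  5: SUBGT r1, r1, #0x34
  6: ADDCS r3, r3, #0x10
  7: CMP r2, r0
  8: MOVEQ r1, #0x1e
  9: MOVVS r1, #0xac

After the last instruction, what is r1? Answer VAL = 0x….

[0] flags=1010 → (cmp)
[1] flags=1010 GE?F → skip
[2] flags=1010 GT?F → skip
[3] flags=1000 → (cmp)
[4] flags=1000 LS?T → r2=0x47
[5] flags=1000 GT?F → skip
[6] flags=1000 CS?F → skip
[7] flags=0000 → (cmp)
[8] flags=0000 EQ?F → skip
[9] flags=0000 VS?F → skip

VAL = 0x46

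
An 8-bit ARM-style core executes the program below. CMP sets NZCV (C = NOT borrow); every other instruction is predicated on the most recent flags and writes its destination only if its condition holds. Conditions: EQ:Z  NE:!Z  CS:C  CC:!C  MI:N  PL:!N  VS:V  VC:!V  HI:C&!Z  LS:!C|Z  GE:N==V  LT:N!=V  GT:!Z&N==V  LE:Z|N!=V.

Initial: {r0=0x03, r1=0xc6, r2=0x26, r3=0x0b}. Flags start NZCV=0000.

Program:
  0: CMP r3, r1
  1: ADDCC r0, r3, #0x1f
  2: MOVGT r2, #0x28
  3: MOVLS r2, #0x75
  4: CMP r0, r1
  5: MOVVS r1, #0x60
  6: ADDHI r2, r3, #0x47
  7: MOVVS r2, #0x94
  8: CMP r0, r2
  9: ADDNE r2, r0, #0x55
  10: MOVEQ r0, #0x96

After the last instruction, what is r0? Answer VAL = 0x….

0: ✓ CMP  NZCV=0000
1: ✓ ADDCC  r0←0x2a
2: ✓ MOVGT  r2←0x28
3: ✓ MOVLS  r2←0x75
4: ✓ CMP  NZCV=0000
5: · MOVVS
6: · ADDHI
7: · MOVVS
8: ✓ CMP  NZCV=1000
9: ✓ ADDNE  r2←0x7f
10: · MOVEQ

VAL = 0x2a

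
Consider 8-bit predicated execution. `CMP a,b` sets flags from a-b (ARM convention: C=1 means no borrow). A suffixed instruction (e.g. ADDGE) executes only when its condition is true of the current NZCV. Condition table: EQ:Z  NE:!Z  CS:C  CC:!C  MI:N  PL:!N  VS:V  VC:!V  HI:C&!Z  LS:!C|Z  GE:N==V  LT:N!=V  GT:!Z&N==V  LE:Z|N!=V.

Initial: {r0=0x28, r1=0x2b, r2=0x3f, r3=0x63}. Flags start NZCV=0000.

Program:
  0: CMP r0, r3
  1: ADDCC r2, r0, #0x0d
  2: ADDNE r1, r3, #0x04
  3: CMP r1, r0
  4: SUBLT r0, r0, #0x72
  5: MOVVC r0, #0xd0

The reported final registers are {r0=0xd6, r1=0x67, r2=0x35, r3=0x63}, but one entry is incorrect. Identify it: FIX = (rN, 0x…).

FIX = (r0, 0xd0)

[0] flags=1000 → (cmp)
[1] flags=1000 CC?T → r2=0x35
[2] flags=1000 NE?T → r1=0x67
[3] flags=0010 → (cmp)
[4] flags=0010 LT?F → skip
[5] flags=0010 VC?T → r0=0xd0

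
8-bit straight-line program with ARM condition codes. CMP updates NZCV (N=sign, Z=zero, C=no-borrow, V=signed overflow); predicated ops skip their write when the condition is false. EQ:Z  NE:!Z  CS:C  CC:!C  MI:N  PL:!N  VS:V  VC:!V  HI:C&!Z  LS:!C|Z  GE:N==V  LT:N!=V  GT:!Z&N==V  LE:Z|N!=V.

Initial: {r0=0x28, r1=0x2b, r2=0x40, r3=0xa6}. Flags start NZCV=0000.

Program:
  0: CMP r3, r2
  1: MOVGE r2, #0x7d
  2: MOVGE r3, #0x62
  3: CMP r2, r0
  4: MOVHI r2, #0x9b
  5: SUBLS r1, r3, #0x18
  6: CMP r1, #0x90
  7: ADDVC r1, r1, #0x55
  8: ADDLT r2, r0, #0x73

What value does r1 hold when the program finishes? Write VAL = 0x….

VAL = 0x2b

0: ✓ CMP  NZCV=0011
1: · MOVGE
2: · MOVGE
3: ✓ CMP  NZCV=0010
4: ✓ MOVHI  r2←0x9b
5: · SUBLS
6: ✓ CMP  NZCV=1001
7: · ADDVC
8: · ADDLT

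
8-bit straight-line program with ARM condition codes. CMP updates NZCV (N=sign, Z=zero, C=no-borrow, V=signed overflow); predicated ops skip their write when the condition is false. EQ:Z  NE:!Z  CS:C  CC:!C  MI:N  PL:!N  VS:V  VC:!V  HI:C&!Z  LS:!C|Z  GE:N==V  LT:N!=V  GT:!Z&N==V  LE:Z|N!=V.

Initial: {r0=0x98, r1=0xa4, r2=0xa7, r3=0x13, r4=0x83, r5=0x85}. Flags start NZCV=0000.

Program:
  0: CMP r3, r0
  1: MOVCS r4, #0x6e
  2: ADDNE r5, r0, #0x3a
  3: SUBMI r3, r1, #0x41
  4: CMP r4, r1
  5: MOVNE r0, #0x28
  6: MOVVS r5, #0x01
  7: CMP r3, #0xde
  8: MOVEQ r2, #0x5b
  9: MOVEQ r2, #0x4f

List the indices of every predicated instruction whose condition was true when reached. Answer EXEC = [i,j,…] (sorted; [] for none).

0: ✓ CMP  NZCV=0000
1: · MOVCS
2: ✓ ADDNE  r5←0xd2
3: · SUBMI
4: ✓ CMP  NZCV=1000
5: ✓ MOVNE  r0←0x28
6: · MOVVS
7: ✓ CMP  NZCV=0000
8: · MOVEQ
9: · MOVEQ

EXEC = [2,5]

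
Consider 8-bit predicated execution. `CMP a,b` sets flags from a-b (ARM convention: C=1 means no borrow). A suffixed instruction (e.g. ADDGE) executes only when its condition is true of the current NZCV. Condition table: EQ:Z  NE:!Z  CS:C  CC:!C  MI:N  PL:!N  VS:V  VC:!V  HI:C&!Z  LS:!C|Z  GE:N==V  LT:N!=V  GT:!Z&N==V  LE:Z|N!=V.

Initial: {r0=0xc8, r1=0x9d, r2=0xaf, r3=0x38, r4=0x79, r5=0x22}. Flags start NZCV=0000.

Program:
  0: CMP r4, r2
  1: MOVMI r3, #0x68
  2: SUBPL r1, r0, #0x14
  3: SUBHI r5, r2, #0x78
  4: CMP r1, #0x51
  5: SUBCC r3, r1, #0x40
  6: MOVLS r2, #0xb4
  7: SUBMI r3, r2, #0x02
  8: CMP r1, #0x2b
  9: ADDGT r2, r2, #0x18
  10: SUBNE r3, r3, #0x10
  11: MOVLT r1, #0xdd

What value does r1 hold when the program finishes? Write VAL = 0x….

[0] flags=1001 → (cmp)
[1] flags=1001 MI?T → r3=0x68
[2] flags=1001 PL?F → skip
[3] flags=1001 HI?F → skip
[4] flags=0011 → (cmp)
[5] flags=0011 CC?F → skip
[6] flags=0011 LS?F → skip
[7] flags=0011 MI?F → skip
[8] flags=0011 → (cmp)
[9] flags=0011 GT?F → skip
[10] flags=0011 NE?T → r3=0x58
[11] flags=0011 LT?T → r1=0xdd

VAL = 0xdd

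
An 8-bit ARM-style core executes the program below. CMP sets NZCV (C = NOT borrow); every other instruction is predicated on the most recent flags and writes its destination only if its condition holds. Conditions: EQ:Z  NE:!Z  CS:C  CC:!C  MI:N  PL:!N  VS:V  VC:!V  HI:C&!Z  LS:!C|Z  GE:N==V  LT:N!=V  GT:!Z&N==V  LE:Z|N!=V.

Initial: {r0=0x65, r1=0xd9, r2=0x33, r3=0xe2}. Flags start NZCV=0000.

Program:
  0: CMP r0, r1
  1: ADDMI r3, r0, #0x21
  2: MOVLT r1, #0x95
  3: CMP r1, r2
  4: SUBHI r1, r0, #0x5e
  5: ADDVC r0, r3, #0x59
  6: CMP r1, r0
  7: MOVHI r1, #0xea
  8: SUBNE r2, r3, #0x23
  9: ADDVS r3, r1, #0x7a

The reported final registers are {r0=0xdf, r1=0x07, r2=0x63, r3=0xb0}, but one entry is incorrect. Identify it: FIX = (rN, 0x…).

FIX = (r3, 0x86)

[0] flags=1001 → (cmp)
[1] flags=1001 MI?T → r3=0x86
[2] flags=1001 LT?F → skip
[3] flags=1010 → (cmp)
[4] flags=1010 HI?T → r1=0x07
[5] flags=1010 VC?T → r0=0xdf
[6] flags=0000 → (cmp)
[7] flags=0000 HI?F → skip
[8] flags=0000 NE?T → r2=0x63
[9] flags=0000 VS?F → skip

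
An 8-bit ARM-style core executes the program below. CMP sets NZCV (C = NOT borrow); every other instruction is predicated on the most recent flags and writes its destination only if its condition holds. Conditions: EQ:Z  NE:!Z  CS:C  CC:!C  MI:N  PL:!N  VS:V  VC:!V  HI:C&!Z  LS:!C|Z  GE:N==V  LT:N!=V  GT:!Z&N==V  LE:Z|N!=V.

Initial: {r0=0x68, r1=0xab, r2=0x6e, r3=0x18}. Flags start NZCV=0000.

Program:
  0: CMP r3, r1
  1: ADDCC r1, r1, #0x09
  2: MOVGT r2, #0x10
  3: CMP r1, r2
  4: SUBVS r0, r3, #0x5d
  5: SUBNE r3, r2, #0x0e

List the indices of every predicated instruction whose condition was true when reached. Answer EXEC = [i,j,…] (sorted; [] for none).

0: ✓ CMP  NZCV=0000
1: ✓ ADDCC  r1←0xb4
2: ✓ MOVGT  r2←0x10
3: ✓ CMP  NZCV=1010
4: · SUBVS
5: ✓ SUBNE  r3←0x02

EXEC = [1,2,5]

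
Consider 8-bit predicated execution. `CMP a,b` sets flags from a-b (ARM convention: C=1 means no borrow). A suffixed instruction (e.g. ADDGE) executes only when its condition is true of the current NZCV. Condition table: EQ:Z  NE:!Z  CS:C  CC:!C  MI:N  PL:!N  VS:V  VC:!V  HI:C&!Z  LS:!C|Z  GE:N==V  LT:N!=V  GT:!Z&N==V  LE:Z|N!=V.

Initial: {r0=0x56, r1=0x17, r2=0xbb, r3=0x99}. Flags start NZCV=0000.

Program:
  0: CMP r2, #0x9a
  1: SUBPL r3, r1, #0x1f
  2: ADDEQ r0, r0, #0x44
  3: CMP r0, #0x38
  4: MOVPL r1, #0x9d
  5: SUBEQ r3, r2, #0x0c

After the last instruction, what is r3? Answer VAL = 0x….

VAL = 0xf8

[0] flags=0010 → (cmp)
[1] flags=0010 PL?T → r3=0xf8
[2] flags=0010 EQ?F → skip
[3] flags=0010 → (cmp)
[4] flags=0010 PL?T → r1=0x9d
[5] flags=0010 EQ?F → skip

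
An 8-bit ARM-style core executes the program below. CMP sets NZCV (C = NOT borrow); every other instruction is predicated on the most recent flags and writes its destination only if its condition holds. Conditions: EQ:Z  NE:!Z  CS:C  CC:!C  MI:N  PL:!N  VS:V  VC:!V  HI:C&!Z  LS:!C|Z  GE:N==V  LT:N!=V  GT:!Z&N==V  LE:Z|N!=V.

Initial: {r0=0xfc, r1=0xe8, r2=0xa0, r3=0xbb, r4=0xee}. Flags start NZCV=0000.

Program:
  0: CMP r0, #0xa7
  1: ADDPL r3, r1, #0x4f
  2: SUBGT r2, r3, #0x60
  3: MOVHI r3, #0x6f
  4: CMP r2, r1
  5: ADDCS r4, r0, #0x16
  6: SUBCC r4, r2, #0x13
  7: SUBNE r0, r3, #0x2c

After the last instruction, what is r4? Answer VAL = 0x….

[0] flags=0010 → (cmp)
[1] flags=0010 PL?T → r3=0x37
[2] flags=0010 GT?T → r2=0xd7
[3] flags=0010 HI?T → r3=0x6f
[4] flags=1000 → (cmp)
[5] flags=1000 CS?F → skip
[6] flags=1000 CC?T → r4=0xc4
[7] flags=1000 NE?T → r0=0x43

VAL = 0xc4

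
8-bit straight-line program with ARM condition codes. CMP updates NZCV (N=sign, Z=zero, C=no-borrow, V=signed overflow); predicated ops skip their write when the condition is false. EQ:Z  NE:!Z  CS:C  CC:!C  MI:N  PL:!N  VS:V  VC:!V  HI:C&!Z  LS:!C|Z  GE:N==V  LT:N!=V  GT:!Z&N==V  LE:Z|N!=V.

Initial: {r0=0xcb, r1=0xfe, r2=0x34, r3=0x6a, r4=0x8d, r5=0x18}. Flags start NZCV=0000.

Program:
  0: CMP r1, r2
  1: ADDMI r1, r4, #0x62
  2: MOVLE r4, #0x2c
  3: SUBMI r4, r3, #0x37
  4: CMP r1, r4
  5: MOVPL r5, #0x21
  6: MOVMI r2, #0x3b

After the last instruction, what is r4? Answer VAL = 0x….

0: ✓ CMP  NZCV=1010
1: ✓ ADDMI  r1←0xef
2: ✓ MOVLE  r4←0x2c
3: ✓ SUBMI  r4←0x33
4: ✓ CMP  NZCV=1010
5: · MOVPL
6: ✓ MOVMI  r2←0x3b

VAL = 0x33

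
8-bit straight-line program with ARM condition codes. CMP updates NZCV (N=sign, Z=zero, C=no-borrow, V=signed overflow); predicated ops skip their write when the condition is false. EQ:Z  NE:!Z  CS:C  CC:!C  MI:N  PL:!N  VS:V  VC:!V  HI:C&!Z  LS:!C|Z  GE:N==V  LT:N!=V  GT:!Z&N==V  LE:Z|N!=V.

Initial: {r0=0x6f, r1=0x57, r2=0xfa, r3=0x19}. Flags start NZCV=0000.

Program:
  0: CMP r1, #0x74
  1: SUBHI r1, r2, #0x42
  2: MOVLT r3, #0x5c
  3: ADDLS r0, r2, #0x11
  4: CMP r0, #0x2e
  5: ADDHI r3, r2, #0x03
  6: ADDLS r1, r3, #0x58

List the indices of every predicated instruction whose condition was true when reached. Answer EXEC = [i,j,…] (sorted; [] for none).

EXEC = [2,3,6]

0: ✓ CMP  NZCV=1000
1: · SUBHI
2: ✓ MOVLT  r3←0x5c
3: ✓ ADDLS  r0←0x0b
4: ✓ CMP  NZCV=1000
5: · ADDHI
6: ✓ ADDLS  r1←0xb4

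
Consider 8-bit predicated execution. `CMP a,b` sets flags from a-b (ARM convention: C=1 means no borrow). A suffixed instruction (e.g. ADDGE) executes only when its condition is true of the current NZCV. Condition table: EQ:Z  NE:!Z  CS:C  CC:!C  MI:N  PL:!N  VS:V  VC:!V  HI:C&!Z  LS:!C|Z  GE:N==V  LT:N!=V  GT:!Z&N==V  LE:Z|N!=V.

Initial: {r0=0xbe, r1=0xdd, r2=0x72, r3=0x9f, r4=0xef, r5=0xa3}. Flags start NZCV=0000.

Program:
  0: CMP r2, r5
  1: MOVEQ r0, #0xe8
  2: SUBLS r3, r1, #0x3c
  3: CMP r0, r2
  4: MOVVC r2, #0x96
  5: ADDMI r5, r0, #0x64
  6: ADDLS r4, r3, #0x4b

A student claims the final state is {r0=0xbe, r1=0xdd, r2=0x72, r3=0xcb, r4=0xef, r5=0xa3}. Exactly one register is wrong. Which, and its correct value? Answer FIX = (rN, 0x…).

FIX = (r3, 0xa1)

[0] flags=1001 → (cmp)
[1] flags=1001 EQ?F → skip
[2] flags=1001 LS?T → r3=0xa1
[3] flags=0011 → (cmp)
[4] flags=0011 VC?F → skip
[5] flags=0011 MI?F → skip
[6] flags=0011 LS?F → skip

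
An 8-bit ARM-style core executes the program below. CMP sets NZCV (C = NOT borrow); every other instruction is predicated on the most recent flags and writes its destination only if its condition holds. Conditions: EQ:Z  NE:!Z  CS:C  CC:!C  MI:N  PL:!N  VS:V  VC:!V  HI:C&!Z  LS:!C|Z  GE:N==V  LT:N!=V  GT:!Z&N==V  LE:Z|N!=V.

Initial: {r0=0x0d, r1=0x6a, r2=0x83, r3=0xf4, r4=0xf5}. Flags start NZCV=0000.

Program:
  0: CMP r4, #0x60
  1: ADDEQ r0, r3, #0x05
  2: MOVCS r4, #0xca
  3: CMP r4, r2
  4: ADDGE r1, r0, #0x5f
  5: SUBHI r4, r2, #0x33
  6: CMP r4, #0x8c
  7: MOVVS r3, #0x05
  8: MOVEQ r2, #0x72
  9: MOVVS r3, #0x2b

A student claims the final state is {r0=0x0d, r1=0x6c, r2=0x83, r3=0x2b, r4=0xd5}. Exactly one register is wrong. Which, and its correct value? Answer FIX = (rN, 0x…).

[0] flags=1010 → (cmp)
[1] flags=1010 EQ?F → skip
[2] flags=1010 CS?T → r4=0xca
[3] flags=0010 → (cmp)
[4] flags=0010 GE?T → r1=0x6c
[5] flags=0010 HI?T → r4=0x50
[6] flags=1001 → (cmp)
[7] flags=1001 VS?T → r3=0x05
[8] flags=1001 EQ?F → skip
[9] flags=1001 VS?T → r3=0x2b

FIX = (r4, 0x50)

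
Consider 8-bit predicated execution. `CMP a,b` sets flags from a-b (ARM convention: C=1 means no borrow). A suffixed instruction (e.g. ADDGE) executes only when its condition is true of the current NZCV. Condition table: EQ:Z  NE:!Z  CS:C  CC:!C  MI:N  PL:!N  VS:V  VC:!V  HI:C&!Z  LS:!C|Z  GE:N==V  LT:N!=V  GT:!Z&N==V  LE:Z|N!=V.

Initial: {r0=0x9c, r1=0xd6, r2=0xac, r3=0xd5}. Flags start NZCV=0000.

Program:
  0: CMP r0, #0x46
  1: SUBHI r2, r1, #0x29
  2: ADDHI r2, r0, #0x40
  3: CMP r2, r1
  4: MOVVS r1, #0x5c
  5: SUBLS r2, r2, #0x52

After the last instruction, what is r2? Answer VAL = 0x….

[0] flags=0011 → (cmp)
[1] flags=0011 HI?T → r2=0xad
[2] flags=0011 HI?T → r2=0xdc
[3] flags=0010 → (cmp)
[4] flags=0010 VS?F → skip
[5] flags=0010 LS?F → skip

VAL = 0xdc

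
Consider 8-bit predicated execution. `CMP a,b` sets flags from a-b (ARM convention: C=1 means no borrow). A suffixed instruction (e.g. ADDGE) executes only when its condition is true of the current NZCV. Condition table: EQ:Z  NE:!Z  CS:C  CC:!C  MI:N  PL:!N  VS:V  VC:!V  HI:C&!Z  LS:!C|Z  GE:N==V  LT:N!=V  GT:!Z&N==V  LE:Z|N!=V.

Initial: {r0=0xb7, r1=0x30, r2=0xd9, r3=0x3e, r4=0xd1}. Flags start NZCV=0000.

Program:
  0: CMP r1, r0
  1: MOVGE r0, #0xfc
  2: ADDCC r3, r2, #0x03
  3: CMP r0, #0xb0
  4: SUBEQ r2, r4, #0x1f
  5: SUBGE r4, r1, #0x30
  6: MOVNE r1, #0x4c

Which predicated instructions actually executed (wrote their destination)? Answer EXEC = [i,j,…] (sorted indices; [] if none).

EXEC = [1,2,5,6]

0: ✓ CMP  NZCV=0000
1: ✓ MOVGE  r0←0xfc
2: ✓ ADDCC  r3←0xdc
3: ✓ CMP  NZCV=0010
4: · SUBEQ
5: ✓ SUBGE  r4←0x00
6: ✓ MOVNE  r1←0x4c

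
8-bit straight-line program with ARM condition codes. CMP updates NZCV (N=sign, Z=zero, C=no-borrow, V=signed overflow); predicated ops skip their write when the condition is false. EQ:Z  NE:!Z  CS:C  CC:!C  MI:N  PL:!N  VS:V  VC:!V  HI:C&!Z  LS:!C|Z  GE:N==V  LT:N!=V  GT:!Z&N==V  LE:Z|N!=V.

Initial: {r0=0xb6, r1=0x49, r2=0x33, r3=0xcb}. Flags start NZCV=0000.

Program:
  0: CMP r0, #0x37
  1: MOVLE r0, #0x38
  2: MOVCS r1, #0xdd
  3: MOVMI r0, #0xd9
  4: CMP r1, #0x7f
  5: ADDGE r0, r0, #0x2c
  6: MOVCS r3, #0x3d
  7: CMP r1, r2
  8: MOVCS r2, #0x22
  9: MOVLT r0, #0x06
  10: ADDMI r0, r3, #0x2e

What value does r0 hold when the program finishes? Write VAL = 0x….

0: ✓ CMP  NZCV=0011
1: ✓ MOVLE  r0←0x38
2: ✓ MOVCS  r1←0xdd
3: · MOVMI
4: ✓ CMP  NZCV=0011
5: · ADDGE
6: ✓ MOVCS  r3←0x3d
7: ✓ CMP  NZCV=1010
8: ✓ MOVCS  r2←0x22
9: ✓ MOVLT  r0←0x06
10: ✓ ADDMI  r0←0x6b

VAL = 0x6b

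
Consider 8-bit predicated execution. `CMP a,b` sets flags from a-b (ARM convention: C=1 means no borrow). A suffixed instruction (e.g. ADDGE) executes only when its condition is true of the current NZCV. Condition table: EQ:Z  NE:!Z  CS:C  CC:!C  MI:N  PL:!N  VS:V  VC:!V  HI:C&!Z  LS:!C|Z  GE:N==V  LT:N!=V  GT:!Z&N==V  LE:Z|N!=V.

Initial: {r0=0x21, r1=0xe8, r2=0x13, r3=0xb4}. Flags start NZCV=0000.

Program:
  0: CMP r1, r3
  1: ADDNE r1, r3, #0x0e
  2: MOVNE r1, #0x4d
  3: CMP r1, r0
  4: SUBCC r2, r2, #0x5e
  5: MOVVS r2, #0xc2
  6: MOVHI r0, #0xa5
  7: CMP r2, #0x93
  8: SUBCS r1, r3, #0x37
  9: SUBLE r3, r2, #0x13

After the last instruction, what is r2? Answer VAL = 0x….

0: ✓ CMP  NZCV=0010
1: ✓ ADDNE  r1←0xc2
2: ✓ MOVNE  r1←0x4d
3: ✓ CMP  NZCV=0010
4: · SUBCC
5: · MOVVS
6: ✓ MOVHI  r0←0xa5
7: ✓ CMP  NZCV=1001
8: · SUBCS
9: · SUBLE

VAL = 0x13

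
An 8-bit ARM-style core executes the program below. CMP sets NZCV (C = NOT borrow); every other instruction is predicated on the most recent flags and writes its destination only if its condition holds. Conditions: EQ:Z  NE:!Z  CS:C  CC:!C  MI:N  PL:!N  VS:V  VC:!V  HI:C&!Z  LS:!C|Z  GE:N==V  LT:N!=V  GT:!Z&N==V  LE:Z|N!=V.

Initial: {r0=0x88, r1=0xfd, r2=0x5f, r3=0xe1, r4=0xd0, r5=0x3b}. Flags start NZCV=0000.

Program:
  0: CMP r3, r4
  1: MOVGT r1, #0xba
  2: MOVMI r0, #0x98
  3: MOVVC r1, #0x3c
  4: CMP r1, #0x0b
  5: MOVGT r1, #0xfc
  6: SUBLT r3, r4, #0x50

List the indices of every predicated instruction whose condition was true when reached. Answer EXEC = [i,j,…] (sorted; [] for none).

EXEC = [1,3,5]

[0] flags=0010 → (cmp)
[1] flags=0010 GT?T → r1=0xba
[2] flags=0010 MI?F → skip
[3] flags=0010 VC?T → r1=0x3c
[4] flags=0010 → (cmp)
[5] flags=0010 GT?T → r1=0xfc
[6] flags=0010 LT?F → skip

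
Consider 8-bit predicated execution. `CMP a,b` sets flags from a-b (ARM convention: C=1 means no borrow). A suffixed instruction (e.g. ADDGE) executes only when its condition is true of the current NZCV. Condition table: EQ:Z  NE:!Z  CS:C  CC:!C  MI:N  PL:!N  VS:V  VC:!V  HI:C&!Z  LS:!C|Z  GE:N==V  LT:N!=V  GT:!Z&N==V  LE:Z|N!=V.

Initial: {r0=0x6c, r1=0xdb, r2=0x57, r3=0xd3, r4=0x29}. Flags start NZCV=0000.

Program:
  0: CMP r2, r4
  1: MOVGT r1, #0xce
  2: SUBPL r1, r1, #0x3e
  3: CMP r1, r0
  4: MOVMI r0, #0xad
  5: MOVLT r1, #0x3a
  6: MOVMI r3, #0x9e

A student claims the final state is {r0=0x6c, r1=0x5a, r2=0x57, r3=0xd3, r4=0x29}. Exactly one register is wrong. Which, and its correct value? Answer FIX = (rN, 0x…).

FIX = (r1, 0x3a)

0: ✓ CMP  NZCV=0010
1: ✓ MOVGT  r1←0xce
2: ✓ SUBPL  r1←0x90
3: ✓ CMP  NZCV=0011
4: · MOVMI
5: ✓ MOVLT  r1←0x3a
6: · MOVMI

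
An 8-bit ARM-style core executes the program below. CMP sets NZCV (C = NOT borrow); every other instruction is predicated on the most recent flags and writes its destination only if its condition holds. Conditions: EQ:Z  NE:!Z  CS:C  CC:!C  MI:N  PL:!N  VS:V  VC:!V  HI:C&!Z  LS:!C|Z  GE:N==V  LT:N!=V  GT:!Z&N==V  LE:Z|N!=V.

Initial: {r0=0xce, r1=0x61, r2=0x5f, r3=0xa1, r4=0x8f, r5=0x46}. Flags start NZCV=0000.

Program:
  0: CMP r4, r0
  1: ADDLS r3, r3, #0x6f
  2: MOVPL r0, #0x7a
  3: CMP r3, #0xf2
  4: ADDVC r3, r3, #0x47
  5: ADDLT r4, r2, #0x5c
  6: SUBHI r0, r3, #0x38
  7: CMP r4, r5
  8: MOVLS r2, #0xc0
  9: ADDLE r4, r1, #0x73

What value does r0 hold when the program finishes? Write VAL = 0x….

VAL = 0xce

[0] flags=1000 → (cmp)
[1] flags=1000 LS?T → r3=0x10
[2] flags=1000 PL?F → skip
[3] flags=0000 → (cmp)
[4] flags=0000 VC?T → r3=0x57
[5] flags=0000 LT?F → skip
[6] flags=0000 HI?F → skip
[7] flags=0011 → (cmp)
[8] flags=0011 LS?F → skip
[9] flags=0011 LE?T → r4=0xd4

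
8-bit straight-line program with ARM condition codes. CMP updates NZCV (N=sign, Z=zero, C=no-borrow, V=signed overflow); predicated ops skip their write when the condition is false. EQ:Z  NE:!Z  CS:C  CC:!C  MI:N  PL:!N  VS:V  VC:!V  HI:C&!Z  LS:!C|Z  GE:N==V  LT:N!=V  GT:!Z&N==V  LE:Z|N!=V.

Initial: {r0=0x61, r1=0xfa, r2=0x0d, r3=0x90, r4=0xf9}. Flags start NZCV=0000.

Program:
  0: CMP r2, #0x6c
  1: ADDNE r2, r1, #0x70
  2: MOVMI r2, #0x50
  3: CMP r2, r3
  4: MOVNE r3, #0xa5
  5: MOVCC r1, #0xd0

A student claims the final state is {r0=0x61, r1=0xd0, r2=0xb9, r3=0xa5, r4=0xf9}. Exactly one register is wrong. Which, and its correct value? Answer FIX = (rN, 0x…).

FIX = (r2, 0x50)

[0] flags=1000 → (cmp)
[1] flags=1000 NE?T → r2=0x6a
[2] flags=1000 MI?T → r2=0x50
[3] flags=1001 → (cmp)
[4] flags=1001 NE?T → r3=0xa5
[5] flags=1001 CC?T → r1=0xd0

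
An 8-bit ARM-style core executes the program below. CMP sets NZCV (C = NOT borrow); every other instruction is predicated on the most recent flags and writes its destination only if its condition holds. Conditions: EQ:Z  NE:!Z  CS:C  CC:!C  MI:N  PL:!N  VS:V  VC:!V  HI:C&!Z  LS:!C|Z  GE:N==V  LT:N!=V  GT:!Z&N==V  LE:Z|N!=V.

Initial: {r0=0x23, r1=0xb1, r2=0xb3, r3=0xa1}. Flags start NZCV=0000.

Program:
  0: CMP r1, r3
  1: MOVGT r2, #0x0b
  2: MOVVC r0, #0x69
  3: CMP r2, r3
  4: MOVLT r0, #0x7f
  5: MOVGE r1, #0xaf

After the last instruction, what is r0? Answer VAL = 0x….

[0] flags=0010 → (cmp)
[1] flags=0010 GT?T → r2=0x0b
[2] flags=0010 VC?T → r0=0x69
[3] flags=0000 → (cmp)
[4] flags=0000 LT?F → skip
[5] flags=0000 GE?T → r1=0xaf

VAL = 0x69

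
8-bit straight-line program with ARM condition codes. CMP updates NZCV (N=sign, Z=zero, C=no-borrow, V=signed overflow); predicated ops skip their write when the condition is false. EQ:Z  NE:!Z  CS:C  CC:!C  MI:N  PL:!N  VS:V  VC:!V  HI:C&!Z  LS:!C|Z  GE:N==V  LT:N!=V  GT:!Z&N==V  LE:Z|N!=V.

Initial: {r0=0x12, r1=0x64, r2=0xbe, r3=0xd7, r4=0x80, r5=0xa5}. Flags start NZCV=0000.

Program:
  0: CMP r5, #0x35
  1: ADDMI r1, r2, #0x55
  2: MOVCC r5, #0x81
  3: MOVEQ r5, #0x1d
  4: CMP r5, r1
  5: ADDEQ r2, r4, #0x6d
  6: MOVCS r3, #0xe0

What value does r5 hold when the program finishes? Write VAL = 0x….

[0] flags=0011 → (cmp)
[1] flags=0011 MI?F → skip
[2] flags=0011 CC?F → skip
[3] flags=0011 EQ?F → skip
[4] flags=0011 → (cmp)
[5] flags=0011 EQ?F → skip
[6] flags=0011 CS?T → r3=0xe0

VAL = 0xa5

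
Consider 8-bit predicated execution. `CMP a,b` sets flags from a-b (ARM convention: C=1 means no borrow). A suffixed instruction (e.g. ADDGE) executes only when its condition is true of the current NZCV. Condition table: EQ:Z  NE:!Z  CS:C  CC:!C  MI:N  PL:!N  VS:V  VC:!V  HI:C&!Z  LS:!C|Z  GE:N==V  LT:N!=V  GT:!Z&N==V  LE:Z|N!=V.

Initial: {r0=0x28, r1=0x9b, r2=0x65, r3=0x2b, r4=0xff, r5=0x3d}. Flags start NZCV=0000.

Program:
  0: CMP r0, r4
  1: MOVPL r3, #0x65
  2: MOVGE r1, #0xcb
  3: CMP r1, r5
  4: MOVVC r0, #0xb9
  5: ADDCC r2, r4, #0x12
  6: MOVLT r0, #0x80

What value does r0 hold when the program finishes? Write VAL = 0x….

0: ✓ CMP  NZCV=0000
1: ✓ MOVPL  r3←0x65
2: ✓ MOVGE  r1←0xcb
3: ✓ CMP  NZCV=1010
4: ✓ MOVVC  r0←0xb9
5: · ADDCC
6: ✓ MOVLT  r0←0x80

VAL = 0x80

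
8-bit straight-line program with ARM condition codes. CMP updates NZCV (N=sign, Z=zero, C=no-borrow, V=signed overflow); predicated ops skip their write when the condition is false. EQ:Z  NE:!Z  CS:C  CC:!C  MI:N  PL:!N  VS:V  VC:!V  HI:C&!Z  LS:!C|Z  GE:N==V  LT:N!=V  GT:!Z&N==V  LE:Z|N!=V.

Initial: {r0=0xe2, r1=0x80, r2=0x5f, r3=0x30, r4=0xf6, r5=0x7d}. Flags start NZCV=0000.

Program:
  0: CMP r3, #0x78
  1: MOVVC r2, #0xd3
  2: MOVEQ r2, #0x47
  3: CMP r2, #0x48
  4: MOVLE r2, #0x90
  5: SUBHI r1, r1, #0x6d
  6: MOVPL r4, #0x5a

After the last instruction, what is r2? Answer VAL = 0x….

[0] flags=1000 → (cmp)
[1] flags=1000 VC?T → r2=0xd3
[2] flags=1000 EQ?F → skip
[3] flags=1010 → (cmp)
[4] flags=1010 LE?T → r2=0x90
[5] flags=1010 HI?T → r1=0x13
[6] flags=1010 PL?F → skip

VAL = 0x90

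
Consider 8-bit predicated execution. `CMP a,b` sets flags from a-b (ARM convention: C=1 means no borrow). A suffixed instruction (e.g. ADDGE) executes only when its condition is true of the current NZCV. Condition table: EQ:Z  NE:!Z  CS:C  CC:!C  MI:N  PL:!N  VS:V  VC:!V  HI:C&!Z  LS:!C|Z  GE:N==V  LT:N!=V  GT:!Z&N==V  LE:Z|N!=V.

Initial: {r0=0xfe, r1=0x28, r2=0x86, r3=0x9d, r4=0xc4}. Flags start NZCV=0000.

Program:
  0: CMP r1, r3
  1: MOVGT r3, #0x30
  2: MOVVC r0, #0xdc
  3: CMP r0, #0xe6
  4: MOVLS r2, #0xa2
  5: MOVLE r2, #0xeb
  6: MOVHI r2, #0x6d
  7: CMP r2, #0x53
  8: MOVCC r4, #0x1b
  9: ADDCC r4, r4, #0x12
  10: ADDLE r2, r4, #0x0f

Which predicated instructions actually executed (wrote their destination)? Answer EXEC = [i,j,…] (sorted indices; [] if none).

[0] flags=1001 → (cmp)
[1] flags=1001 GT?T → r3=0x30
[2] flags=1001 VC?F → skip
[3] flags=0010 → (cmp)
[4] flags=0010 LS?F → skip
[5] flags=0010 LE?F → skip
[6] flags=0010 HI?T → r2=0x6d
[7] flags=0010 → (cmp)
[8] flags=0010 CC?F → skip
[9] flags=0010 CC?F → skip
[10] flags=0010 LE?F → skip

EXEC = [1,6]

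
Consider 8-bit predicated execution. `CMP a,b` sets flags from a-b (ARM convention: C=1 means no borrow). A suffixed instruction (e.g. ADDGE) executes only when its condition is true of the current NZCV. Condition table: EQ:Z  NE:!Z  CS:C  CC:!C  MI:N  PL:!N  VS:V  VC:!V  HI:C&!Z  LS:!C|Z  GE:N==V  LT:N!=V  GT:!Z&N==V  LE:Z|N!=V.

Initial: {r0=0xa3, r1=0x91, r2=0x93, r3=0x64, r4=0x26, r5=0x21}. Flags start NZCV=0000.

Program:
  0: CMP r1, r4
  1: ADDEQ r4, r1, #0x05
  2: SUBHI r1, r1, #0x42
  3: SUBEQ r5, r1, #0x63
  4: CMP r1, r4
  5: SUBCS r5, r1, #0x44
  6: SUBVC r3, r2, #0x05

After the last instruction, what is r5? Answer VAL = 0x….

[0] flags=0011 → (cmp)
[1] flags=0011 EQ?F → skip
[2] flags=0011 HI?T → r1=0x4f
[3] flags=0011 EQ?F → skip
[4] flags=0010 → (cmp)
[5] flags=0010 CS?T → r5=0x0b
[6] flags=0010 VC?T → r3=0x8e

VAL = 0x0b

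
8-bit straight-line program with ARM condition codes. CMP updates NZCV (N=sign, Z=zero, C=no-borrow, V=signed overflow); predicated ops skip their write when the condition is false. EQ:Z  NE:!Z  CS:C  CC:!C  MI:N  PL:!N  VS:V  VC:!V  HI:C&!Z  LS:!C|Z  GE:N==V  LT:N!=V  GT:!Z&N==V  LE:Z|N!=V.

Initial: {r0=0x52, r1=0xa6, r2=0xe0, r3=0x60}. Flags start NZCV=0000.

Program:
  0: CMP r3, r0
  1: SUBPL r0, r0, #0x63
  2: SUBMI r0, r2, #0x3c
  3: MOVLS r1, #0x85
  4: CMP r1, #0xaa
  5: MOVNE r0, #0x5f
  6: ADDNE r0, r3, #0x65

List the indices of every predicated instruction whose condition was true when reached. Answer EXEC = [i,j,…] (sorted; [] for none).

0: ✓ CMP  NZCV=0010
1: ✓ SUBPL  r0←0xef
2: · SUBMI
3: · MOVLS
4: ✓ CMP  NZCV=1000
5: ✓ MOVNE  r0←0x5f
6: ✓ ADDNE  r0←0xc5

EXEC = [1,5,6]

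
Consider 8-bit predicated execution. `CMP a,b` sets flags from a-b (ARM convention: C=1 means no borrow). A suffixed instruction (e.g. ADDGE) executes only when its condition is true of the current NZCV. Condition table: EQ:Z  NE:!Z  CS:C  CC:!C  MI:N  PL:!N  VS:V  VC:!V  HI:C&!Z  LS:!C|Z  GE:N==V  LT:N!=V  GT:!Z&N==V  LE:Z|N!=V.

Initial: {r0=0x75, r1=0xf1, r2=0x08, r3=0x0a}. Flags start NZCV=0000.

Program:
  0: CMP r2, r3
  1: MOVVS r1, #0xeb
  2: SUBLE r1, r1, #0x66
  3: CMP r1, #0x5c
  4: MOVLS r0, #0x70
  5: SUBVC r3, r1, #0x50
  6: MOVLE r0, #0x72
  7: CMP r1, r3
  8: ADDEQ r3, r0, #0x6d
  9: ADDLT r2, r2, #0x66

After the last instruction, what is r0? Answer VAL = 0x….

[0] flags=1000 → (cmp)
[1] flags=1000 VS?F → skip
[2] flags=1000 LE?T → r1=0x8b
[3] flags=0011 → (cmp)
[4] flags=0011 LS?F → skip
[5] flags=0011 VC?F → skip
[6] flags=0011 LE?T → r0=0x72
[7] flags=1010 → (cmp)
[8] flags=1010 EQ?F → skip
[9] flags=1010 LT?T → r2=0x6e

VAL = 0x72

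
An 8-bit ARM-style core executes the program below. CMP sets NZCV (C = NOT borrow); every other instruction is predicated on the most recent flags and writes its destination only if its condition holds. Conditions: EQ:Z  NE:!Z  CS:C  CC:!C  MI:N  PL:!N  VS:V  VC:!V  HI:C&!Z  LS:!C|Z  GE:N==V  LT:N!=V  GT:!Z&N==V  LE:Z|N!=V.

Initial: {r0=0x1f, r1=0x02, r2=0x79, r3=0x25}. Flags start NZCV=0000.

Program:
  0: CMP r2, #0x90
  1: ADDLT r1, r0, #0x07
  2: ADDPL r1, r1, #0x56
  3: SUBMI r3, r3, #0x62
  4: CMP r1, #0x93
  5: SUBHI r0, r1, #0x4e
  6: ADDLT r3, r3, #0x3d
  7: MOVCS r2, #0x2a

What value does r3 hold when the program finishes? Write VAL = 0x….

VAL = 0xc3

0: ✓ CMP  NZCV=1001
1: · ADDLT
2: · ADDPL
3: ✓ SUBMI  r3←0xc3
4: ✓ CMP  NZCV=0000
5: · SUBHI
6: · ADDLT
7: · MOVCS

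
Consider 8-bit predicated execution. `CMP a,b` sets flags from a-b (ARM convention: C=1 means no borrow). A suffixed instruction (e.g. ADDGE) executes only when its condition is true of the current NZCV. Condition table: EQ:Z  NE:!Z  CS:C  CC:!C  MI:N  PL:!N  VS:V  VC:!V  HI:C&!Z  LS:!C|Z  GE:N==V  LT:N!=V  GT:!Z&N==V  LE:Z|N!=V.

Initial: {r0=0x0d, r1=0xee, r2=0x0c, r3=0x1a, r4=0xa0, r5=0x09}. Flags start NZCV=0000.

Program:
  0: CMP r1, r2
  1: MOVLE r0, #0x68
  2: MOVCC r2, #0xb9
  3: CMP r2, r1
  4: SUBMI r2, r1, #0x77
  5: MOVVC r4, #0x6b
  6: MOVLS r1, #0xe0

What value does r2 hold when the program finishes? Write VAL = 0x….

[0] flags=1010 → (cmp)
[1] flags=1010 LE?T → r0=0x68
[2] flags=1010 CC?F → skip
[3] flags=0000 → (cmp)
[4] flags=0000 MI?F → skip
[5] flags=0000 VC?T → r4=0x6b
[6] flags=0000 LS?T → r1=0xe0

VAL = 0x0c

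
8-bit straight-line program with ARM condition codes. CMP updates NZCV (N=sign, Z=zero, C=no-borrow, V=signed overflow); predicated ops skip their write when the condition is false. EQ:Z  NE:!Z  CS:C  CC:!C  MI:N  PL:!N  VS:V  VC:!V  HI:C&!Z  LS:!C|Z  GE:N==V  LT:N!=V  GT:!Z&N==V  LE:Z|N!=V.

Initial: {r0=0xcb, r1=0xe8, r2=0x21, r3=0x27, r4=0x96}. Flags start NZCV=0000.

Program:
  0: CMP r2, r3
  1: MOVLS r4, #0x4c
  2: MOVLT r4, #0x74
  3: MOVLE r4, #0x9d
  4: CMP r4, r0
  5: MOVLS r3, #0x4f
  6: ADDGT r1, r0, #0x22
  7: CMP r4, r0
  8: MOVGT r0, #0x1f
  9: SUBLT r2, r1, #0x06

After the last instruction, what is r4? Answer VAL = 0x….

VAL = 0x9d

[0] flags=1000 → (cmp)
[1] flags=1000 LS?T → r4=0x4c
[2] flags=1000 LT?T → r4=0x74
[3] flags=1000 LE?T → r4=0x9d
[4] flags=1000 → (cmp)
[5] flags=1000 LS?T → r3=0x4f
[6] flags=1000 GT?F → skip
[7] flags=1000 → (cmp)
[8] flags=1000 GT?F → skip
[9] flags=1000 LT?T → r2=0xe2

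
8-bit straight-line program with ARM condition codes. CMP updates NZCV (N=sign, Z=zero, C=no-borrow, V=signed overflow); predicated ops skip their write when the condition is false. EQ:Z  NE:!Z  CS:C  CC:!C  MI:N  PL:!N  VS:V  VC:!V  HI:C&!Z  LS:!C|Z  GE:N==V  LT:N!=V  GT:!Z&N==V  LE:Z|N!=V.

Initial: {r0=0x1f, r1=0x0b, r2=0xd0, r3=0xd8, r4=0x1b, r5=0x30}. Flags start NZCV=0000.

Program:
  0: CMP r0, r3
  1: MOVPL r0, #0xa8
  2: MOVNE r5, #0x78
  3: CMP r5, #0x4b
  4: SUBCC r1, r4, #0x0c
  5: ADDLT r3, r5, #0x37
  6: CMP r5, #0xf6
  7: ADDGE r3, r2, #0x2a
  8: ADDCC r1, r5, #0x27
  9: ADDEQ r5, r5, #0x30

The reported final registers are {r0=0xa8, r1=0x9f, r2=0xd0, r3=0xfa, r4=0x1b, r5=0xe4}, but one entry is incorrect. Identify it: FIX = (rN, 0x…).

[0] flags=0000 → (cmp)
[1] flags=0000 PL?T → r0=0xa8
[2] flags=0000 NE?T → r5=0x78
[3] flags=0010 → (cmp)
[4] flags=0010 CC?F → skip
[5] flags=0010 LT?F → skip
[6] flags=1001 → (cmp)
[7] flags=1001 GE?T → r3=0xfa
[8] flags=1001 CC?T → r1=0x9f
[9] flags=1001 EQ?F → skip

FIX = (r5, 0x78)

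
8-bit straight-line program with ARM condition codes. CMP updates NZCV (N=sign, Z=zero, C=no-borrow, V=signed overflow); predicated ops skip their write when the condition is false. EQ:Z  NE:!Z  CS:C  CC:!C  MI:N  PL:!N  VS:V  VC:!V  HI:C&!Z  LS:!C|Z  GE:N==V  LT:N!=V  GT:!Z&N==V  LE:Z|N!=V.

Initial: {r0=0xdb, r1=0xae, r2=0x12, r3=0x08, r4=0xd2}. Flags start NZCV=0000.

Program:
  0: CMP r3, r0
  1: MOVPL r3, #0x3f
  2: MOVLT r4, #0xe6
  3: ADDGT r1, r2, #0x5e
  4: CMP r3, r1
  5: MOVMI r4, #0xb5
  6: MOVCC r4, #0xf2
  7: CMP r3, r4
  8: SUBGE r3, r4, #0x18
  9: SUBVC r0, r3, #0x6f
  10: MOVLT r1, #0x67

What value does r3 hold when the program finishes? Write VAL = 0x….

VAL = 0xda

[0] flags=0000 → (cmp)
[1] flags=0000 PL?T → r3=0x3f
[2] flags=0000 LT?F → skip
[3] flags=0000 GT?T → r1=0x70
[4] flags=1000 → (cmp)
[5] flags=1000 MI?T → r4=0xb5
[6] flags=1000 CC?T → r4=0xf2
[7] flags=0000 → (cmp)
[8] flags=0000 GE?T → r3=0xda
[9] flags=0000 VC?T → r0=0x6b
[10] flags=0000 LT?F → skip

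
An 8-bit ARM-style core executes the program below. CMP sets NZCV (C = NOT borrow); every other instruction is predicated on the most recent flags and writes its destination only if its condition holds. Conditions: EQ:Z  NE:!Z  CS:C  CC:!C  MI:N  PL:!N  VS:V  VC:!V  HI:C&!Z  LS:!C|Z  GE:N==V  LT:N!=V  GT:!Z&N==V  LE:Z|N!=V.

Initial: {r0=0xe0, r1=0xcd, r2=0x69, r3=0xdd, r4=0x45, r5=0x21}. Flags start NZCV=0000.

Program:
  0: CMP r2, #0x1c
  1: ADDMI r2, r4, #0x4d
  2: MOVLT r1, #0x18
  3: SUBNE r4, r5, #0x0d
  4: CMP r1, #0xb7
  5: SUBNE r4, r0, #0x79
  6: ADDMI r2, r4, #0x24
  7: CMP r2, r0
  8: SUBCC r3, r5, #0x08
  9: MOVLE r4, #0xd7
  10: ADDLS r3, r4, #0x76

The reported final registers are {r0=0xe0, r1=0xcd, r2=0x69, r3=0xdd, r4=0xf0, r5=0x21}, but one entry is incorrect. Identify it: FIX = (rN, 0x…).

FIX = (r4, 0x67)

[0] flags=0010 → (cmp)
[1] flags=0010 MI?F → skip
[2] flags=0010 LT?F → skip
[3] flags=0010 NE?T → r4=0x14
[4] flags=0010 → (cmp)
[5] flags=0010 NE?T → r4=0x67
[6] flags=0010 MI?F → skip
[7] flags=1001 → (cmp)
[8] flags=1001 CC?T → r3=0x19
[9] flags=1001 LE?F → skip
[10] flags=1001 LS?T → r3=0xdd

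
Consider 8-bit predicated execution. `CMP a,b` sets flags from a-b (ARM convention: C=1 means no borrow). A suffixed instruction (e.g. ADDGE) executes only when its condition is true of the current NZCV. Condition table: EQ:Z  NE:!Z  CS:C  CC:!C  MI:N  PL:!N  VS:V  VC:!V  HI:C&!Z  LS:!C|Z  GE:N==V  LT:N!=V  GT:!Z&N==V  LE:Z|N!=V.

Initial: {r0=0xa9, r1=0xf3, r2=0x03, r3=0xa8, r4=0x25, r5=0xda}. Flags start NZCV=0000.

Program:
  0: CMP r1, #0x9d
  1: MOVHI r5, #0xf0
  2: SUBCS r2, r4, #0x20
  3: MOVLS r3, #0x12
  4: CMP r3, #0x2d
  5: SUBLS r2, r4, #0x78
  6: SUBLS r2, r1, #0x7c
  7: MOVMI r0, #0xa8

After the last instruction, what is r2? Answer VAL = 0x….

VAL = 0x05

[0] flags=0010 → (cmp)
[1] flags=0010 HI?T → r5=0xf0
[2] flags=0010 CS?T → r2=0x05
[3] flags=0010 LS?F → skip
[4] flags=0011 → (cmp)
[5] flags=0011 LS?F → skip
[6] flags=0011 LS?F → skip
[7] flags=0011 MI?F → skip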